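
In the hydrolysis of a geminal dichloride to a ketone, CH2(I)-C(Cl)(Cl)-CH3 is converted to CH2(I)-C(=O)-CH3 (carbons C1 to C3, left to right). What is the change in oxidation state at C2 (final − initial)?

Before: C2 has 2 bonds to C, 2 bonds to Cl → oxidation state +2.
After: C2 has 2 bonds to C, 2 bonds to O → oxidation state +2.
Δ = +2 − (+2) = 0, so no net redox change at C2.

0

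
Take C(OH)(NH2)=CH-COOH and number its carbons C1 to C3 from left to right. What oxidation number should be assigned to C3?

+3

Count +1 for every bond to an atom more electronegative than carbon and −1 for every bond to one less electronegative; C–C bonds are 0.
C3 has one bond to C (0), a double bond to O (2×+1 = +2), one bond to O (+1).
Oxidation state = 0 + 2 + 1 = +3.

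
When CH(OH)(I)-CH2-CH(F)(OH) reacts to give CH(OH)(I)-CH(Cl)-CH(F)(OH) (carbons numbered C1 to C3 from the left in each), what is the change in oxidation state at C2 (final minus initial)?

+2

Before: C2 has 2 bonds to C, 2 bonds to H → oxidation state -2.
After: C2 has 2 bonds to C, 1 bond to H, 1 bond to Cl → oxidation state 0.
Δ = 0 − (-2) = +2, so this is an oxidation at C2.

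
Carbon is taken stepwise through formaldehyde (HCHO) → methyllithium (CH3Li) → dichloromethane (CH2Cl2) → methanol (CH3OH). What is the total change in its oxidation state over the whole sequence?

Carbon oxidation states along the series — formaldehyde: 0, methyllithium: -4, dichloromethane: 0, methanol: -2.
Net change = -2 − (0) = -2.

-2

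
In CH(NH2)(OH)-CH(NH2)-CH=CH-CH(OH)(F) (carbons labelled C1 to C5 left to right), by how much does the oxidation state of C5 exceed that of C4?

+2

C5: 1C, 1H, 1O, 1F → 0 − 1 + 1 + 1 = +1
C4: 3C, 1H → 0 − 1 = -1
Difference: +1 − (-1) = +2.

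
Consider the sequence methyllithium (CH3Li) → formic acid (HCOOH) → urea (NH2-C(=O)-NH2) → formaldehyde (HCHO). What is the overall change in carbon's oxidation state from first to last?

+4

Carbon oxidation states along the series — methyllithium: -4, formic acid: +2, urea: +4, formaldehyde: 0.
Net change = 0 − (-4) = +4.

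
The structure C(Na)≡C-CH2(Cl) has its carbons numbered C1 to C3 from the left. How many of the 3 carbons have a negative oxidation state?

2

Tallying each carbon's bonds:
C1: 3C, 1Na → 0 − 1 = -1
C2: 4C → 0 = 0
C3: 1C, 2H, 1Cl → 0 − 2 + 1 = -1
2 carbons (C1, C3) meet the condition.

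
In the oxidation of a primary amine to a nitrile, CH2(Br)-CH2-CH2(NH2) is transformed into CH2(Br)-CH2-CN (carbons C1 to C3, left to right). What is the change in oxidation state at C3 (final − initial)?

Before: C3 has 1 bond to C, 2 bonds to H, 1 bond to N → oxidation state -1.
After: C3 has 1 bond to C, 3 bonds to N → oxidation state +3.
Δ = +3 − (-1) = +4, so this is an oxidation at C3.

+4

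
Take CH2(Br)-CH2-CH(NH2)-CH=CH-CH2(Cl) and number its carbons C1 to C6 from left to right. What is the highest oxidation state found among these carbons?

Each bond to a more electronegative atom (O, N, halogen) counts +1, each bond to a less electronegative atom (H, metal, B, Si) counts −1, and each C–C bond counts 0. Tallying each carbon:
C1: 1C, 2H, 1Br → 0 − 2 + 1 = -1
C2: 2C, 2H → 0 − 2 = -2
C3: 2C, 1H, 1N → 0 − 1 + 1 = 0
C4: 3C, 1H → 0 − 1 = -1
C5: 3C, 1H → 0 − 1 = -1
C6: 1C, 2H, 1Cl → 0 − 2 + 1 = -1
The highest value is 0.

0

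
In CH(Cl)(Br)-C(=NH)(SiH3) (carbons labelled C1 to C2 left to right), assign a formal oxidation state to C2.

Each bond to a more electronegative atom (O, N, halogen) counts +1, each bond to a less electronegative atom (H, metal, B, Si) counts −1, and each C–C bond counts 0.
C2 has one bond to C (0), a double bond to N (2×+1 = +2), one bond to Si (-1).
Oxidation state = 0 + 2 − 1 = +1.

+1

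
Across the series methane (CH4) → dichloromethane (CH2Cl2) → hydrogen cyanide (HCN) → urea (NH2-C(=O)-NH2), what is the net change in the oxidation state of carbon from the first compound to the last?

Carbon oxidation states along the series — methane: -4, dichloromethane: 0, hydrogen cyanide: +2, urea: +4.
Net change = +4 − (-4) = +8.

+8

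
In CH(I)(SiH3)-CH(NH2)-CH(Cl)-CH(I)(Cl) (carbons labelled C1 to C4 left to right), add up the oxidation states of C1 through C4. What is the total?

0

Tallying each carbon's bonds:
C1: 1C, 1H, 1I, 1Si → 0 − 1 + 1 − 1 = -1
C2: 2C, 1H, 1N → 0 − 1 + 1 = 0
C3: 2C, 1H, 1Cl → 0 − 1 + 1 = 0
C4: 1C, 1H, 1Cl, 1I → 0 − 1 + 1 + 1 = +1
Sum = -1 + 0 + 0 + 1 = 0.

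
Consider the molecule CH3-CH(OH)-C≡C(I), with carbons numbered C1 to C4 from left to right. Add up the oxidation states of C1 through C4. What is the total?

-2

Each bond to a more electronegative atom (O, N, halogen) counts +1, each bond to a less electronegative atom (H, metal, B, Si) counts −1, and each C–C bond counts 0. Tallying each carbon:
C1: 1C, 3H → 0 − 3 = -3
C2: 2C, 1H, 1O → 0 − 1 + 1 = 0
C3: 4C → 0 = 0
C4: 3C, 1I → 0 + 1 = +1
Sum = -3 + 0 + 0 + 1 = -2.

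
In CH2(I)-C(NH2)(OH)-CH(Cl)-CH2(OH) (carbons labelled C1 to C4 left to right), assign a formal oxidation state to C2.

Count +1 for every bond to an atom more electronegative than carbon and −1 for every bond to one less electronegative; C–C bonds are 0.
C2 has one bond to C (0), one bond to C (0), one bond to N (+1), one bond to O (+1).
Oxidation state = 0 + 0 + 1 + 1 = +2.

+2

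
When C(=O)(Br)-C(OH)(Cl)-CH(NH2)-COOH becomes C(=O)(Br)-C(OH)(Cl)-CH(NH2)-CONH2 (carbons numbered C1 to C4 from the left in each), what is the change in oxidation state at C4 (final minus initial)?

0

Before: C4 has 1 bond to C, 3 bonds to O → oxidation state +3.
After: C4 has 1 bond to C, 2 bonds to O, 1 bond to N → oxidation state +3.
Δ = +3 − (+3) = 0, so no net redox change at C4.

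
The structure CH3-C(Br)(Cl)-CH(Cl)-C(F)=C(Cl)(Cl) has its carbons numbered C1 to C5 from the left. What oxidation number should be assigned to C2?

+2

Count +1 for every bond to an atom more electronegative than carbon and −1 for every bond to one less electronegative; C–C bonds are 0.
C2 has one bond to C (0), one bond to C (0), one bond to Br (+1), one bond to Cl (+1).
Oxidation state = 0 + 0 + 1 + 1 = +2.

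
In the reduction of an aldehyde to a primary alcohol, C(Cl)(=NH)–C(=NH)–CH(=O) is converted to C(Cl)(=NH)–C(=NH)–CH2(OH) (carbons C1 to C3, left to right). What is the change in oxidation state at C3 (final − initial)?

Before: C3 has 1 bond to C, 1 bond to H, 2 bonds to O → oxidation state +1.
After: C3 has 1 bond to C, 2 bonds to H, 1 bond to O → oxidation state -1.
Δ = -1 − (+1) = -2, so this is a reduction at C3.

-2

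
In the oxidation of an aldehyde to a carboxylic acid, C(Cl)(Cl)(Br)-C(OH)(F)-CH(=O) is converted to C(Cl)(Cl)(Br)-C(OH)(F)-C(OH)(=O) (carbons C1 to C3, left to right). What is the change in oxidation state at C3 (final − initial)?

+2

Before: C3 has 1 bond to C, 1 bond to H, 2 bonds to O → oxidation state +1.
After: C3 has 1 bond to C, 3 bonds to O → oxidation state +3.
Δ = +3 − (+1) = +2, so this is an oxidation at C3.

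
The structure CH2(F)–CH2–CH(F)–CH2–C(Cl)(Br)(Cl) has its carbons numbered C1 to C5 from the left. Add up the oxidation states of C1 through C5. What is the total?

-2

Tallying each carbon's bonds:
C1: 1C, 2H, 1F → 0 − 2 + 1 = -1
C2: 2C, 2H → 0 − 2 = -2
C3: 2C, 1H, 1F → 0 − 1 + 1 = 0
C4: 2C, 2H → 0 − 2 = -2
C5: 1C, 2Cl, 1Br → 0 + 2 + 1 = +3
Sum = -1 − 2 + 0 − 2 + 3 = -2.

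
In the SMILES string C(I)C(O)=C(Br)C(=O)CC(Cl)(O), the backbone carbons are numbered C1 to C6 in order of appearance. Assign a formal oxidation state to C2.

C2 has one bond to C (0), a double bond to C (2×0 = 0), one bond to O (+1).
Oxidation state = 0 + 0 + 1 = +1.

+1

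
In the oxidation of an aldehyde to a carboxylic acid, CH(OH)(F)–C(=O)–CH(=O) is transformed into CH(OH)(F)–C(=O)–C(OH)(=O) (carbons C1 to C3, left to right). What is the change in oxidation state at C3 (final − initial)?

Before: C3 has 1 bond to C, 1 bond to H, 2 bonds to O → oxidation state +1.
After: C3 has 1 bond to C, 3 bonds to O → oxidation state +3.
Δ = +3 − (+1) = +2, so this is an oxidation at C3.

+2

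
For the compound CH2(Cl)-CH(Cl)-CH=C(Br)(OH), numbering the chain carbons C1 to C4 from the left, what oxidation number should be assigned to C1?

Each bond to a more electronegative atom (O, N, halogen) counts +1, each bond to a less electronegative atom (H, metal, B, Si) counts −1, and each C–C bond counts 0.
C1 has one bond to C (0), one bond to Cl (+1), one bond to H (-1), one bond to H (-1).
Oxidation state = 0 + 1 − 1 − 1 = -1.

-1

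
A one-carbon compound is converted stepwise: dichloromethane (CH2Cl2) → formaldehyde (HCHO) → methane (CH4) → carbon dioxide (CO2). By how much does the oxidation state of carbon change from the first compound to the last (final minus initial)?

+4

Carbon oxidation states along the series — dichloromethane: 0, formaldehyde: 0, methane: -4, carbon dioxide: +4.
Net change = +4 − (0) = +4.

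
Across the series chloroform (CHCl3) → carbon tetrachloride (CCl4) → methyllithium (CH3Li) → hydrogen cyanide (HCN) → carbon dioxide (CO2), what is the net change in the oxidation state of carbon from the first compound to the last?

+2

Carbon oxidation states along the series — chloroform: +2, carbon tetrachloride: +4, methyllithium: -4, hydrogen cyanide: +2, carbon dioxide: +4.
Net change = +4 − (+2) = +2.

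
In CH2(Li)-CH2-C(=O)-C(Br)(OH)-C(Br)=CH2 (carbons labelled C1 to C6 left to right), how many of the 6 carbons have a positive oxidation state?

Each bond to a more electronegative atom (O, N, halogen) counts +1, each bond to a less electronegative atom (H, metal, B, Si) counts −1, and each C–C bond counts 0. Tallying each carbon:
C1: 1C, 2H, 1Li → 0 − 2 − 1 = -3
C2: 2C, 2H → 0 − 2 = -2
C3: 2C, 2O → 0 + 2 = +2
C4: 2C, 1O, 1Br → 0 + 1 + 1 = +2
C5: 3C, 1Br → 0 + 1 = +1
C6: 2C, 2H → 0 − 2 = -2
3 carbons (C3, C4, C5) meet the condition.

3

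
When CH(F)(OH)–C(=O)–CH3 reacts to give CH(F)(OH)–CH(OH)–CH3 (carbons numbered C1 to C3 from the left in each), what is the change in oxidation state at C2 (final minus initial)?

Before: C2 has 2 bonds to C, 2 bonds to O → oxidation state +2.
After: C2 has 2 bonds to C, 1 bond to H, 1 bond to O → oxidation state 0.
Δ = 0 − (+2) = -2, so this is a reduction at C2.

-2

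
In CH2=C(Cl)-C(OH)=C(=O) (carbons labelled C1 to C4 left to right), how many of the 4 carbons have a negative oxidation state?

Count +1 for every bond to an atom more electronegative than carbon and −1 for every bond to one less electronegative; C–C bonds are 0. Tallying each carbon:
C1: 2C, 2H → 0 − 2 = -2
C2: 3C, 1Cl → 0 + 1 = +1
C3: 3C, 1O → 0 + 1 = +1
C4: 2C, 2O → 0 + 2 = +2
1 carbon (C1) meets the condition.

1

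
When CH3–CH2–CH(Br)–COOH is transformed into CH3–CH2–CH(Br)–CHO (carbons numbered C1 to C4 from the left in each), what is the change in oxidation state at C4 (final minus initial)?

-2

Before: C4 has 1 bond to C, 3 bonds to O → oxidation state +3.
After: C4 has 1 bond to C, 1 bond to H, 2 bonds to O → oxidation state +1.
Δ = +1 − (+3) = -2, so this is a reduction at C4.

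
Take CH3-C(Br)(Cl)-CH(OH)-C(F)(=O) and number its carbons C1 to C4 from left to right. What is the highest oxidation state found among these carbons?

+3

Tallying each carbon's bonds:
C1: 1C, 3H → 0 − 3 = -3
C2: 2C, 1Cl, 1Br → 0 + 1 + 1 = +2
C3: 2C, 1H, 1O → 0 − 1 + 1 = 0
C4: 1C, 2O, 1F → 0 + 2 + 1 = +3
The highest value is +3.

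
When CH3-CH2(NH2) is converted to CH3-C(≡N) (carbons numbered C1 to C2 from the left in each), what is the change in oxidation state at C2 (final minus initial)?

+4

Before: C2 has 1 bond to C, 2 bonds to H, 1 bond to N → oxidation state -1.
After: C2 has 1 bond to C, 3 bonds to N → oxidation state +3.
Δ = +3 − (-1) = +4, so this is an oxidation at C2.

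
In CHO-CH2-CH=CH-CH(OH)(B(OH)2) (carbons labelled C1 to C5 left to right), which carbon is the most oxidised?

Bonds to more-electronegative neighbours contribute +1 each, bonds to H or metals contribute −1 each, and C–C bonds contribute 0. Tallying each carbon:
C1: 1C, 1H, 2O → 0 − 1 + 2 = +1
C2: 2C, 2H → 0 − 2 = -2
C3: 3C, 1H → 0 − 1 = -1
C4: 3C, 1H → 0 − 1 = -1
C5: 1C, 1H, 1O, 1B → 0 − 1 + 1 − 1 = -1
The most oxidised carbon is C1 at +1.

C1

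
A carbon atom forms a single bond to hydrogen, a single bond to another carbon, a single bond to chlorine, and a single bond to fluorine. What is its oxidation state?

+1

The carbon has one bond to C (0), one bond to Cl (+1), one bond to F (+1), one bond to H (-1).
Oxidation state = 0 + 1 + 1 − 1 = +1.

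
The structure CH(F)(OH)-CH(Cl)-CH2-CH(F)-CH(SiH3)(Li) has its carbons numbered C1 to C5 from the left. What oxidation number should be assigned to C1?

+1

Bonds to more-electronegative neighbours contribute +1 each, bonds to H or metals contribute −1 each, and C–C bonds contribute 0.
C1 has one bond to C (0), one bond to H (-1), one bond to F (+1), one bond to O (+1).
Oxidation state = 0 − 1 + 1 + 1 = +1.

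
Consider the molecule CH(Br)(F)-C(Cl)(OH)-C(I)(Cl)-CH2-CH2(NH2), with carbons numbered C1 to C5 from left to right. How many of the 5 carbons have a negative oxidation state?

Assign +1 per bond to O/N/halogen, −1 per bond to H or an electropositive element, and 0 per bond to carbon. Tallying each carbon:
C1: 1C, 1H, 1F, 1Br → 0 − 1 + 1 + 1 = +1
C2: 2C, 1O, 1Cl → 0 + 1 + 1 = +2
C3: 2C, 1Cl, 1I → 0 + 1 + 1 = +2
C4: 2C, 2H → 0 − 2 = -2
C5: 1C, 2H, 1N → 0 − 2 + 1 = -1
2 carbons (C4, C5) meet the condition.

2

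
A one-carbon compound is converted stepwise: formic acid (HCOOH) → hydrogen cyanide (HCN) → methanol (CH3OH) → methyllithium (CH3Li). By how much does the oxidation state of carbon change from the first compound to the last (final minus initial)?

Carbon oxidation states along the series — formic acid: +2, hydrogen cyanide: +2, methanol: -2, methyllithium: -4.
Net change = -4 − (+2) = -6.

-6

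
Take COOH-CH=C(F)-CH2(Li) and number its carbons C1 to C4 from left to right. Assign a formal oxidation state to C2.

Bonds to more-electronegative neighbours contribute +1 each, bonds to H or metals contribute −1 each, and C–C bonds contribute 0.
C2 has one bond to C (0), a double bond to C (2×0 = 0), one bond to H (-1).
Oxidation state = 0 + 0 − 1 = -1.

-1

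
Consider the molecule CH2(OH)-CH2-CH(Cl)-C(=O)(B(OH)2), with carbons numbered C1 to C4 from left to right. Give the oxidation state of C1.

-1

Count +1 for every bond to an atom more electronegative than carbon and −1 for every bond to one less electronegative; C–C bonds are 0.
C1 has one bond to C (0), one bond to H (-1), one bond to H (-1), one bond to O (+1).
Oxidation state = 0 − 1 − 1 + 1 = -1.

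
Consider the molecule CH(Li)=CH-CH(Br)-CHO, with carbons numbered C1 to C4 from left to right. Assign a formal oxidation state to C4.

Each bond to a more electronegative atom (O, N, halogen) counts +1, each bond to a less electronegative atom (H, metal, B, Si) counts −1, and each C–C bond counts 0.
C4 has one bond to C (0), one bond to H (-1), a double bond to O (2×+1 = +2).
Oxidation state = 0 − 1 + 2 = +1.

+1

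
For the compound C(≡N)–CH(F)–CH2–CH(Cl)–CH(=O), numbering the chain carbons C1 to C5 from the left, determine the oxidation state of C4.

Assign +1 per bond to O/N/halogen, −1 per bond to H or an electropositive element, and 0 per bond to carbon.
C4 has one bond to C (0), one bond to C (0), one bond to Cl (+1), one bond to H (-1).
Oxidation state = 0 + 0 + 1 − 1 = 0.

0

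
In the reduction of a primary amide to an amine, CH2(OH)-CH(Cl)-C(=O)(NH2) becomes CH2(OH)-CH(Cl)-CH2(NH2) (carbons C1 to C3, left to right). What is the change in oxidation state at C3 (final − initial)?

-4

Before: C3 has 1 bond to C, 2 bonds to O, 1 bond to N → oxidation state +3.
After: C3 has 1 bond to C, 2 bonds to H, 1 bond to N → oxidation state -1.
Δ = -1 − (+3) = -4, so this is a reduction at C3.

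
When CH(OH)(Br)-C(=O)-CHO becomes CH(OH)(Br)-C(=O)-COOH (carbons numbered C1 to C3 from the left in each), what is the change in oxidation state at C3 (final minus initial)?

+2

Before: C3 has 1 bond to C, 1 bond to H, 2 bonds to O → oxidation state +1.
After: C3 has 1 bond to C, 3 bonds to O → oxidation state +3.
Δ = +3 − (+1) = +2, so this is an oxidation at C3.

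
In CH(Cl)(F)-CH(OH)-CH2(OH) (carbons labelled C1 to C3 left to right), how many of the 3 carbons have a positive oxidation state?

1

Tallying each carbon's bonds:
C1: 1C, 1H, 1F, 1Cl → 0 − 1 + 1 + 1 = +1
C2: 2C, 1H, 1O → 0 − 1 + 1 = 0
C3: 1C, 2H, 1O → 0 − 2 + 1 = -1
1 carbon (C1) meets the condition.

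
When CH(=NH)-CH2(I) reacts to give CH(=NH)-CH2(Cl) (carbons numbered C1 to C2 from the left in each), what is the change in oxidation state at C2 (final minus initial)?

Before: C2 has 1 bond to C, 2 bonds to H, 1 bond to I → oxidation state -1.
After: C2 has 1 bond to C, 2 bonds to H, 1 bond to Cl → oxidation state -1.
Δ = -1 − (-1) = 0, so no net redox change at C2.

0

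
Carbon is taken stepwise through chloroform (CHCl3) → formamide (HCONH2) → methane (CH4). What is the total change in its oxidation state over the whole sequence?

Carbon oxidation states along the series — chloroform: +2, formamide: +2, methane: -4.
Net change = -4 − (+2) = -6.

-6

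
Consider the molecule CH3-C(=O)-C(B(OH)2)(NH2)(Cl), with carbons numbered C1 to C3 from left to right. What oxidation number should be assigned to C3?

Each bond to a more electronegative atom (O, N, halogen) counts +1, each bond to a less electronegative atom (H, metal, B, Si) counts −1, and each C–C bond counts 0.
C3 has one bond to C (0), one bond to B (-1), one bond to N (+1), one bond to Cl (+1).
Oxidation state = 0 − 1 + 1 + 1 = +1.

+1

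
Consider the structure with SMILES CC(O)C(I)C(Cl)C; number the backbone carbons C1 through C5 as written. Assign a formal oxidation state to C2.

Assign +1 per bond to O/N/halogen, −1 per bond to H or an electropositive element, and 0 per bond to carbon.
C2 has one bond to C (0), one bond to C (0), one bond to H (-1), one bond to O (+1).
Oxidation state = 0 + 0 − 1 + 1 = 0.

0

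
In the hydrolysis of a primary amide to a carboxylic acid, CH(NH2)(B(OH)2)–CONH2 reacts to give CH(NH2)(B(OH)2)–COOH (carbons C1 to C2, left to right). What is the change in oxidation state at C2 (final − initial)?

Before: C2 has 1 bond to C, 2 bonds to O, 1 bond to N → oxidation state +3.
After: C2 has 1 bond to C, 3 bonds to O → oxidation state +3.
Δ = +3 − (+3) = 0, so no net redox change at C2.

0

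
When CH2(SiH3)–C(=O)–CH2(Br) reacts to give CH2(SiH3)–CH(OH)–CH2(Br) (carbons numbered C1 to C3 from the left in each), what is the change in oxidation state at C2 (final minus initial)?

Before: C2 has 2 bonds to C, 2 bonds to O → oxidation state +2.
After: C2 has 2 bonds to C, 1 bond to H, 1 bond to O → oxidation state 0.
Δ = 0 − (+2) = -2, so this is a reduction at C2.

-2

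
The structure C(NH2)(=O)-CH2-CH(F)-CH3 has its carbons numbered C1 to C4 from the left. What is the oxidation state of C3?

C3 has one bond to C (0), one bond to C (0), one bond to H (-1), one bond to F (+1).
Oxidation state = 0 + 0 − 1 + 1 = 0.

0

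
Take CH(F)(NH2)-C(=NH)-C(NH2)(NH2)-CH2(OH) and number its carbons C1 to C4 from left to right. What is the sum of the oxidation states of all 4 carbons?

+4

Tallying each carbon's bonds:
C1: 1C, 1H, 1N, 1F → 0 − 1 + 1 + 1 = +1
C2: 2C, 2N → 0 + 2 = +2
C3: 2C, 2N → 0 + 2 = +2
C4: 1C, 2H, 1O → 0 − 2 + 1 = -1
Sum = +1 + 2 + 2 − 1 = +4.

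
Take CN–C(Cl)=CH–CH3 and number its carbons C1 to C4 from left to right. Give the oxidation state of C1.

Count +1 for every bond to an atom more electronegative than carbon and −1 for every bond to one less electronegative; C–C bonds are 0.
C1 has one bond to C (0), a triple bond to N (3×+1 = +3).
Oxidation state = 0 + 3 = +3.

+3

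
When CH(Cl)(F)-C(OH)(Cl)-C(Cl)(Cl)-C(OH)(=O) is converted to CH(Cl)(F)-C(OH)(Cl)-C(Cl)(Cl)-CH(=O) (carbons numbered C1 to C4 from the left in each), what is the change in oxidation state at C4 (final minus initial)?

-2

Before: C4 has 1 bond to C, 3 bonds to O → oxidation state +3.
After: C4 has 1 bond to C, 1 bond to H, 2 bonds to O → oxidation state +1.
Δ = +1 − (+3) = -2, so this is a reduction at C4.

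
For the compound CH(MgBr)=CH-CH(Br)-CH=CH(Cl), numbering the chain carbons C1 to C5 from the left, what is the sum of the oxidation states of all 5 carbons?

Each bond to a more electronegative atom (O, N, halogen) counts +1, each bond to a less electronegative atom (H, metal, B, Si) counts −1, and each C–C bond counts 0. Tallying each carbon:
C1: 2C, 1H, 1Mg → 0 − 1 − 1 = -2
C2: 3C, 1H → 0 − 1 = -1
C3: 2C, 1H, 1Br → 0 − 1 + 1 = 0
C4: 3C, 1H → 0 − 1 = -1
C5: 2C, 1H, 1Cl → 0 − 1 + 1 = 0
Sum = -2 − 1 + 0 − 1 + 0 = -4.

-4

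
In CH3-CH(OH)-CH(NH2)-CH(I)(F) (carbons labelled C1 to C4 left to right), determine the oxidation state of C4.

Assign +1 per bond to O/N/halogen, −1 per bond to H or an electropositive element, and 0 per bond to carbon.
C4 has one bond to C (0), one bond to H (-1), one bond to I (+1), one bond to F (+1).
Oxidation state = 0 − 1 + 1 + 1 = +1.

+1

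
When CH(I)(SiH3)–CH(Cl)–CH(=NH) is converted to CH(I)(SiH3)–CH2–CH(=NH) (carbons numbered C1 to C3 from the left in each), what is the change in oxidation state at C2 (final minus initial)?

-2

Before: C2 has 2 bonds to C, 1 bond to H, 1 bond to Cl → oxidation state 0.
After: C2 has 2 bonds to C, 2 bonds to H → oxidation state -2.
Δ = -2 − (0) = -2, so this is a reduction at C2.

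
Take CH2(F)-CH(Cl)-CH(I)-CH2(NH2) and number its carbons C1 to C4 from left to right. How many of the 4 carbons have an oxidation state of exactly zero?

Assign +1 per bond to O/N/halogen, −1 per bond to H or an electropositive element, and 0 per bond to carbon. Tallying each carbon:
C1: 1C, 2H, 1F → 0 − 2 + 1 = -1
C2: 2C, 1H, 1Cl → 0 − 1 + 1 = 0
C3: 2C, 1H, 1I → 0 − 1 + 1 = 0
C4: 1C, 2H, 1N → 0 − 2 + 1 = -1
2 carbons (C2, C3) meet the condition.

2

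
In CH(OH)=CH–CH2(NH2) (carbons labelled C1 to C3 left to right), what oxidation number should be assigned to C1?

C1 has a double bond to C (2×0 = 0), one bond to O (+1), one bond to H (-1).
Oxidation state = 0 + 1 − 1 = 0.

0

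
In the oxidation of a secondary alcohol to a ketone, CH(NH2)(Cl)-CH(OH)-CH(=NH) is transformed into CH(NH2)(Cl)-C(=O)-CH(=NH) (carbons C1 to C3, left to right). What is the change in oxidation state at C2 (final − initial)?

Before: C2 has 2 bonds to C, 1 bond to H, 1 bond to O → oxidation state 0.
After: C2 has 2 bonds to C, 2 bonds to O → oxidation state +2.
Δ = +2 − (0) = +2, so this is an oxidation at C2.

+2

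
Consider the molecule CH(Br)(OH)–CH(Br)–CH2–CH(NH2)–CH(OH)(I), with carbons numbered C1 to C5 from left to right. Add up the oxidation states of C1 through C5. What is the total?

Tallying each carbon's bonds:
C1: 1C, 1H, 1O, 1Br → 0 − 1 + 1 + 1 = +1
C2: 2C, 1H, 1Br → 0 − 1 + 1 = 0
C3: 2C, 2H → 0 − 2 = -2
C4: 2C, 1H, 1N → 0 − 1 + 1 = 0
C5: 1C, 1H, 1O, 1I → 0 − 1 + 1 + 1 = +1
Sum = +1 + 0 − 2 + 0 + 1 = 0.

0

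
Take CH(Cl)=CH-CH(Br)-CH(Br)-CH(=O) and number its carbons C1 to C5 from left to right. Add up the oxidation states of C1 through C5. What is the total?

Tallying each carbon's bonds:
C1: 2C, 1H, 1Cl → 0 − 1 + 1 = 0
C2: 3C, 1H → 0 − 1 = -1
C3: 2C, 1H, 1Br → 0 − 1 + 1 = 0
C4: 2C, 1H, 1Br → 0 − 1 + 1 = 0
C5: 1C, 1H, 2O → 0 − 1 + 2 = +1
Sum = 0 − 1 + 0 + 0 + 1 = 0.

0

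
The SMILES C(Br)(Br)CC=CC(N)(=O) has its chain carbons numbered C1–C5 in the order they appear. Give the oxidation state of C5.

+3

Assign +1 per bond to O/N/halogen, −1 per bond to H or an electropositive element, and 0 per bond to carbon.
C5 has one bond to C (0), one bond to N (+1), a double bond to O (2×+1 = +2).
Oxidation state = 0 + 1 + 2 = +3.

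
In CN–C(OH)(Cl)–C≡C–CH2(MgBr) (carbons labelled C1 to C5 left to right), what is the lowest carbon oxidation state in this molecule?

Bonds to more-electronegative neighbours contribute +1 each, bonds to H or metals contribute −1 each, and C–C bonds contribute 0. Tallying each carbon:
C1: 1C, 3N → 0 + 3 = +3
C2: 2C, 1O, 1Cl → 0 + 1 + 1 = +2
C3: 4C → 0 = 0
C4: 4C → 0 = 0
C5: 1C, 2H, 1Mg → 0 − 2 − 1 = -3
The lowest value is -3.

-3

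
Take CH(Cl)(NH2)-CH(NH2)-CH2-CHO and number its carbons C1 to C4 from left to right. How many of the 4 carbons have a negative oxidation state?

Tallying each carbon's bonds:
C1: 1C, 1H, 1N, 1Cl → 0 − 1 + 1 + 1 = +1
C2: 2C, 1H, 1N → 0 − 1 + 1 = 0
C3: 2C, 2H → 0 − 2 = -2
C4: 1C, 1H, 2O → 0 − 1 + 2 = +1
1 carbon (C3) meets the condition.

1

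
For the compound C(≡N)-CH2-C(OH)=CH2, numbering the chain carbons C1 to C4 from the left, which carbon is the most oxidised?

Tallying each carbon's bonds:
C1: 1C, 3N → 0 + 3 = +3
C2: 2C, 2H → 0 − 2 = -2
C3: 3C, 1O → 0 + 1 = +1
C4: 2C, 2H → 0 − 2 = -2
The most oxidised carbon is C1 at +3.

C1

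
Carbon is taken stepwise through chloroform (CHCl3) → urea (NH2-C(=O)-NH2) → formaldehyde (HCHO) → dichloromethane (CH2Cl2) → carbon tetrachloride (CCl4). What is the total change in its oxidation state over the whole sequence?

Carbon oxidation states along the series — chloroform: +2, urea: +4, formaldehyde: 0, dichloromethane: 0, carbon tetrachloride: +4.
Net change = +4 − (+2) = +2.

+2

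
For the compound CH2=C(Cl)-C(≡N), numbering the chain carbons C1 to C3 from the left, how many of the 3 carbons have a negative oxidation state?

1

Assign +1 per bond to O/N/halogen, −1 per bond to H or an electropositive element, and 0 per bond to carbon. Tallying each carbon:
C1: 2C, 2H → 0 − 2 = -2
C2: 3C, 1Cl → 0 + 1 = +1
C3: 1C, 3N → 0 + 3 = +3
1 carbon (C1) meets the condition.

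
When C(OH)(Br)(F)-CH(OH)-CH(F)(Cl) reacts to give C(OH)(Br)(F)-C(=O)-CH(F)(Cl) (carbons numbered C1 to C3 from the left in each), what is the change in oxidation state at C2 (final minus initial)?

+2

Before: C2 has 2 bonds to C, 1 bond to H, 1 bond to O → oxidation state 0.
After: C2 has 2 bonds to C, 2 bonds to O → oxidation state +2.
Δ = +2 − (0) = +2, so this is an oxidation at C2.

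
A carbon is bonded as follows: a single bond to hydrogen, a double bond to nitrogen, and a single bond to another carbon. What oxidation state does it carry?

Each bond to a more electronegative atom (O, N, halogen) counts +1, each bond to a less electronegative atom (H, metal, B, Si) counts −1, and each C–C bond counts 0.
The carbon has one bond to C (0), one bond to H (-1), a double bond to N (2×+1 = +2).
Oxidation state = 0 − 1 + 2 = +1.

+1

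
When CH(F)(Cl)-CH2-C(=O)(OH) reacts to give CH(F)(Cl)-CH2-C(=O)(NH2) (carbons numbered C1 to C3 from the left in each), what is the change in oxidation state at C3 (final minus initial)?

0

Before: C3 has 1 bond to C, 3 bonds to O → oxidation state +3.
After: C3 has 1 bond to C, 2 bonds to O, 1 bond to N → oxidation state +3.
Δ = +3 − (+3) = 0, so no net redox change at C3.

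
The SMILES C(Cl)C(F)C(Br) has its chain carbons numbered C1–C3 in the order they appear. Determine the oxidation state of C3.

-1

Assign +1 per bond to O/N/halogen, −1 per bond to H or an electropositive element, and 0 per bond to carbon.
C3 has one bond to C (0), one bond to H (-1), one bond to H (-1), one bond to Br (+1).
Oxidation state = 0 − 1 − 1 + 1 = -1.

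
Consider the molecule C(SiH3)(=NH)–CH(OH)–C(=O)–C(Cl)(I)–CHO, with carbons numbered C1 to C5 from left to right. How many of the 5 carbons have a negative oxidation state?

0

Count +1 for every bond to an atom more electronegative than carbon and −1 for every bond to one less electronegative; C–C bonds are 0. Tallying each carbon:
C1: 1C, 2N, 1Si → 0 + 2 − 1 = +1
C2: 2C, 1H, 1O → 0 − 1 + 1 = 0
C3: 2C, 2O → 0 + 2 = +2
C4: 2C, 1Cl, 1I → 0 + 1 + 1 = +2
C5: 1C, 1H, 2O → 0 − 1 + 2 = +1
0 carbons meet the condition.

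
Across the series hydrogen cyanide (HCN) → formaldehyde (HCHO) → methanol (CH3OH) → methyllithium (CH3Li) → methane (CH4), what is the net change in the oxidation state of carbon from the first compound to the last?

Carbon oxidation states along the series — hydrogen cyanide: +2, formaldehyde: 0, methanol: -2, methyllithium: -4, methane: -4.
Net change = -4 − (+2) = -6.

-6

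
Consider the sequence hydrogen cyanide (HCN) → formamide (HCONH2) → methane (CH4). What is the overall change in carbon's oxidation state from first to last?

-6

Carbon oxidation states along the series — hydrogen cyanide: +2, formamide: +2, methane: -4.
Net change = -4 − (+2) = -6.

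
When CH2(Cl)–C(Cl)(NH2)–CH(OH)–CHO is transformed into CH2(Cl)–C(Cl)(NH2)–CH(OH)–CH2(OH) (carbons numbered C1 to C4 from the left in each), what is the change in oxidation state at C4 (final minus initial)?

-2

Before: C4 has 1 bond to C, 1 bond to H, 2 bonds to O → oxidation state +1.
After: C4 has 1 bond to C, 2 bonds to H, 1 bond to O → oxidation state -1.
Δ = -1 − (+1) = -2, so this is a reduction at C4.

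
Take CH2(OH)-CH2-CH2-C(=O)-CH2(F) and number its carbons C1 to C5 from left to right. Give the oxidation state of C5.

C5 has one bond to C (0), one bond to H (-1), one bond to F (+1), one bond to H (-1).
Oxidation state = 0 − 1 + 1 − 1 = -1.

-1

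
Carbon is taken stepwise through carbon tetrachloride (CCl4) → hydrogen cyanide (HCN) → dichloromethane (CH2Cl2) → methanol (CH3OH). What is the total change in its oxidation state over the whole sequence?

-6

Carbon oxidation states along the series — carbon tetrachloride: +4, hydrogen cyanide: +2, dichloromethane: 0, methanol: -2.
Net change = -2 − (+4) = -6.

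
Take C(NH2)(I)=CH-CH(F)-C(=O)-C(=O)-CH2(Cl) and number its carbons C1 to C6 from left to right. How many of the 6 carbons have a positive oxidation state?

3

Tallying each carbon's bonds:
C1: 2C, 1N, 1I → 0 + 1 + 1 = +2
C2: 3C, 1H → 0 − 1 = -1
C3: 2C, 1H, 1F → 0 − 1 + 1 = 0
C4: 2C, 2O → 0 + 2 = +2
C5: 2C, 2O → 0 + 2 = +2
C6: 1C, 2H, 1Cl → 0 − 2 + 1 = -1
3 carbons (C1, C4, C5) meet the condition.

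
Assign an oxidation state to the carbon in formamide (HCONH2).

+2

The carbon has one bond to H (-1), a double bond to O (2×+1 = +2), one bond to N (+1).
Oxidation state = -1 + 2 + 1 = +2.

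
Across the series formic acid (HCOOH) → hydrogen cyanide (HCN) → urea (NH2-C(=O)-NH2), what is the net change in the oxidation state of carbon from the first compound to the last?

Carbon oxidation states along the series — formic acid: +2, hydrogen cyanide: +2, urea: +4.
Net change = +4 − (+2) = +2.

+2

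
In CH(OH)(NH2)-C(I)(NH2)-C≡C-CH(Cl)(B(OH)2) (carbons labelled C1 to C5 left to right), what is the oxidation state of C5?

C5 has one bond to C (0), one bond to Cl (+1), one bond to H (-1), one bond to B (-1).
Oxidation state = 0 + 1 − 1 − 1 = -1.

-1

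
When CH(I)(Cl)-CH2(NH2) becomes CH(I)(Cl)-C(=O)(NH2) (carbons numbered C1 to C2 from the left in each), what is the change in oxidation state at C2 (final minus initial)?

Before: C2 has 1 bond to C, 2 bonds to H, 1 bond to N → oxidation state -1.
After: C2 has 1 bond to C, 2 bonds to O, 1 bond to N → oxidation state +3.
Δ = +3 − (-1) = +4, so this is an oxidation at C2.

+4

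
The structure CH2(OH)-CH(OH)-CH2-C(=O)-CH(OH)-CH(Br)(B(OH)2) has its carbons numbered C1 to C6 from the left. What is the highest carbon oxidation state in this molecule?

Tallying each carbon's bonds:
C1: 1C, 2H, 1O → 0 − 2 + 1 = -1
C2: 2C, 1H, 1O → 0 − 1 + 1 = 0
C3: 2C, 2H → 0 − 2 = -2
C4: 2C, 2O → 0 + 2 = +2
C5: 2C, 1H, 1O → 0 − 1 + 1 = 0
C6: 1C, 1H, 1Br, 1B → 0 − 1 + 1 − 1 = -1
The highest value is +2.

+2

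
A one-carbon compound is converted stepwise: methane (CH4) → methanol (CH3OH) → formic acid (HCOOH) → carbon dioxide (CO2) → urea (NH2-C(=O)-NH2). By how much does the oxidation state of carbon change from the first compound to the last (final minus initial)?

Carbon oxidation states along the series — methane: -4, methanol: -2, formic acid: +2, carbon dioxide: +4, urea: +4.
Net change = +4 − (-4) = +8.

+8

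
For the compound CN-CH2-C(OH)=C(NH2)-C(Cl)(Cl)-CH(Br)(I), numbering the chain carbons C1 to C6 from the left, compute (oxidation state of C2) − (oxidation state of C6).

-3

C2: 2C, 2H → 0 − 2 = -2
C6: 1C, 1H, 1Br, 1I → 0 − 1 + 1 + 1 = +1
Difference: -2 − (+1) = -3.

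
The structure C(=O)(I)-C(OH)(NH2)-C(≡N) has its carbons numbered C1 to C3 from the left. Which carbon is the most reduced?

C2

Bonds to more-electronegative neighbours contribute +1 each, bonds to H or metals contribute −1 each, and C–C bonds contribute 0. Tallying each carbon:
C1: 1C, 2O, 1I → 0 + 2 + 1 = +3
C2: 2C, 1O, 1N → 0 + 1 + 1 = +2
C3: 1C, 3N → 0 + 3 = +3
The most reduced carbon is C2 at +2.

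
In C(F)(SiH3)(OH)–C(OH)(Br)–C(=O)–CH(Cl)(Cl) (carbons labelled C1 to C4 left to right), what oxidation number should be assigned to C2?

C2 has one bond to C (0), one bond to C (0), one bond to O (+1), one bond to Br (+1).
Oxidation state = 0 + 0 + 1 + 1 = +2.

+2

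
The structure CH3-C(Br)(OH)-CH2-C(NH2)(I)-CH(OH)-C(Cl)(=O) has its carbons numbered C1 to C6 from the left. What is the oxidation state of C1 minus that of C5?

C1: 1C, 3H → 0 − 3 = -3
C5: 2C, 1H, 1O → 0 − 1 + 1 = 0
Difference: -3 − (0) = -3.

-3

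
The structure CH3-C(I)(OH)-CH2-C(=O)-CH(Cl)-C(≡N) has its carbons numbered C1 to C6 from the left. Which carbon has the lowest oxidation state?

Count +1 for every bond to an atom more electronegative than carbon and −1 for every bond to one less electronegative; C–C bonds are 0. Tallying each carbon:
C1: 1C, 3H → 0 − 3 = -3
C2: 2C, 1O, 1I → 0 + 1 + 1 = +2
C3: 2C, 2H → 0 − 2 = -2
C4: 2C, 2O → 0 + 2 = +2
C5: 2C, 1H, 1Cl → 0 − 1 + 1 = 0
C6: 1C, 3N → 0 + 3 = +3
The most reduced carbon is C1 at -3.

C1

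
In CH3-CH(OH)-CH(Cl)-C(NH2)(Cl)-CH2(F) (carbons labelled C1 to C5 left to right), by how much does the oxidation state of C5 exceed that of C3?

C5: 1C, 2H, 1F → 0 − 2 + 1 = -1
C3: 2C, 1H, 1Cl → 0 − 1 + 1 = 0
Difference: -1 − (0) = -1.

-1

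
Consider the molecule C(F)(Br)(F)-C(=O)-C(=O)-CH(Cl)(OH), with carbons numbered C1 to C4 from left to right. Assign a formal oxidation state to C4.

Each bond to a more electronegative atom (O, N, halogen) counts +1, each bond to a less electronegative atom (H, metal, B, Si) counts −1, and each C–C bond counts 0.
C4 has one bond to C (0), one bond to H (-1), one bond to Cl (+1), one bond to O (+1).
Oxidation state = 0 − 1 + 1 + 1 = +1.

+1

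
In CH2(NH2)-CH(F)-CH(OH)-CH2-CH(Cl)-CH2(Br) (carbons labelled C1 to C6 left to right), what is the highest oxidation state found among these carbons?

Tallying each carbon's bonds:
C1: 1C, 2H, 1N → 0 − 2 + 1 = -1
C2: 2C, 1H, 1F → 0 − 1 + 1 = 0
C3: 2C, 1H, 1O → 0 − 1 + 1 = 0
C4: 2C, 2H → 0 − 2 = -2
C5: 2C, 1H, 1Cl → 0 − 1 + 1 = 0
C6: 1C, 2H, 1Br → 0 − 2 + 1 = -1
The highest value is 0.

0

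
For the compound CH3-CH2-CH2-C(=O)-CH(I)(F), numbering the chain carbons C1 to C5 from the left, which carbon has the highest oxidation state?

Tallying each carbon's bonds:
C1: 1C, 3H → 0 − 3 = -3
C2: 2C, 2H → 0 − 2 = -2
C3: 2C, 2H → 0 − 2 = -2
C4: 2C, 2O → 0 + 2 = +2
C5: 1C, 1H, 1F, 1I → 0 − 1 + 1 + 1 = +1
The most oxidised carbon is C4 at +2.

C4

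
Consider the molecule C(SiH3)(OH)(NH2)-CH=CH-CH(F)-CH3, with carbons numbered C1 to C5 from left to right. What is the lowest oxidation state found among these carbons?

-3

Tallying each carbon's bonds:
C1: 1C, 1O, 1N, 1Si → 0 + 1 + 1 − 1 = +1
C2: 3C, 1H → 0 − 1 = -1
C3: 3C, 1H → 0 − 1 = -1
C4: 2C, 1H, 1F → 0 − 1 + 1 = 0
C5: 1C, 3H → 0 − 3 = -3
The lowest value is -3.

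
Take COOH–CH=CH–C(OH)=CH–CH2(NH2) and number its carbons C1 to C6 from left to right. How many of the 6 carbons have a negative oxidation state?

Assign +1 per bond to O/N/halogen, −1 per bond to H or an electropositive element, and 0 per bond to carbon. Tallying each carbon:
C1: 1C, 3O → 0 + 3 = +3
C2: 3C, 1H → 0 − 1 = -1
C3: 3C, 1H → 0 − 1 = -1
C4: 3C, 1O → 0 + 1 = +1
C5: 3C, 1H → 0 − 1 = -1
C6: 1C, 2H, 1N → 0 − 2 + 1 = -1
4 carbons (C2, C3, C5, C6) meet the condition.

4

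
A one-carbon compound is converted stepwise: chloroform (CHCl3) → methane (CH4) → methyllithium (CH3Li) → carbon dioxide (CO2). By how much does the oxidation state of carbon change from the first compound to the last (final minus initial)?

Carbon oxidation states along the series — chloroform: +2, methane: -4, methyllithium: -4, carbon dioxide: +4.
Net change = +4 − (+2) = +2.

+2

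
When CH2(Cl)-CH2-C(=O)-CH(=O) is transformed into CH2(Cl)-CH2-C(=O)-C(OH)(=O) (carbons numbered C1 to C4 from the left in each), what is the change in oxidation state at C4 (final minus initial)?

Before: C4 has 1 bond to C, 1 bond to H, 2 bonds to O → oxidation state +1.
After: C4 has 1 bond to C, 3 bonds to O → oxidation state +3.
Δ = +3 − (+1) = +2, so this is an oxidation at C4.

+2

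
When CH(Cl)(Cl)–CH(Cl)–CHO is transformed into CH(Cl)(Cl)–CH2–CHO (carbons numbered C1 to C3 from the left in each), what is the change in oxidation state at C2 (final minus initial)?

Before: C2 has 2 bonds to C, 1 bond to H, 1 bond to Cl → oxidation state 0.
After: C2 has 2 bonds to C, 2 bonds to H → oxidation state -2.
Δ = -2 − (0) = -2, so this is a reduction at C2.

-2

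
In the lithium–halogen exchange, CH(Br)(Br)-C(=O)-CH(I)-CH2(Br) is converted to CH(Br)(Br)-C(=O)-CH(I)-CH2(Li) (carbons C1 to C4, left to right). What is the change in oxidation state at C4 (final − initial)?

-2

Before: C4 has 1 bond to C, 2 bonds to H, 1 bond to Br → oxidation state -1.
After: C4 has 1 bond to C, 2 bonds to H, 1 bond to Li → oxidation state -3.
Δ = -3 − (-1) = -2, so this is a reduction at C4.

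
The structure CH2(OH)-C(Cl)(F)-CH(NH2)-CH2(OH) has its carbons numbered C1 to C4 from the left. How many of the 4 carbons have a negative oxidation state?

2

Bonds to more-electronegative neighbours contribute +1 each, bonds to H or metals contribute −1 each, and C–C bonds contribute 0. Tallying each carbon:
C1: 1C, 2H, 1O → 0 − 2 + 1 = -1
C2: 2C, 1F, 1Cl → 0 + 1 + 1 = +2
C3: 2C, 1H, 1N → 0 − 1 + 1 = 0
C4: 1C, 2H, 1O → 0 − 2 + 1 = -1
2 carbons (C1, C4) meet the condition.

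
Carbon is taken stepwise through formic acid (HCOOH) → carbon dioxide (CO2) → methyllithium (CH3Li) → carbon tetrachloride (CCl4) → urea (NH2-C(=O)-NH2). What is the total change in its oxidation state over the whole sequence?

+2

Carbon oxidation states along the series — formic acid: +2, carbon dioxide: +4, methyllithium: -4, carbon tetrachloride: +4, urea: +4.
Net change = +4 − (+2) = +2.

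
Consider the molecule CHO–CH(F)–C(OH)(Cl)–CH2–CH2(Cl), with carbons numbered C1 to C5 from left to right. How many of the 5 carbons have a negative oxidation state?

2

Tallying each carbon's bonds:
C1: 1C, 1H, 2O → 0 − 1 + 2 = +1
C2: 2C, 1H, 1F → 0 − 1 + 1 = 0
C3: 2C, 1O, 1Cl → 0 + 1 + 1 = +2
C4: 2C, 2H → 0 − 2 = -2
C5: 1C, 2H, 1Cl → 0 − 2 + 1 = -1
2 carbons (C4, C5) meet the condition.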